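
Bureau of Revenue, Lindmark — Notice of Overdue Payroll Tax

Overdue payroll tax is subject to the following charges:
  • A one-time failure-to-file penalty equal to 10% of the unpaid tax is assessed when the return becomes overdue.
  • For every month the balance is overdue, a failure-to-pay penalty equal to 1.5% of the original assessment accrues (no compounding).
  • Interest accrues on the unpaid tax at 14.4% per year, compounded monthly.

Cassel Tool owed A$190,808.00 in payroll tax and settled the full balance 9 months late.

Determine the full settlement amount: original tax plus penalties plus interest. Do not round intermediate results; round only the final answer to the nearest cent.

Failure-to-file penalty: 10% × A$190,808.00 = A$19,080.80
Failure-to-pay penalty = 1.5% × A$190,808.00 × 9 mo = A$25,759.08
Interest (14.4%/yr ÷ 12 = 1.2%/month): A$190,808.00 × ((1 + 0.012)^9 − 1) = A$21,624.6134…
Total = A$190,808.00 + A$44,839.8800 + A$21,624.6134… = A$257,272.49

A$257,272.49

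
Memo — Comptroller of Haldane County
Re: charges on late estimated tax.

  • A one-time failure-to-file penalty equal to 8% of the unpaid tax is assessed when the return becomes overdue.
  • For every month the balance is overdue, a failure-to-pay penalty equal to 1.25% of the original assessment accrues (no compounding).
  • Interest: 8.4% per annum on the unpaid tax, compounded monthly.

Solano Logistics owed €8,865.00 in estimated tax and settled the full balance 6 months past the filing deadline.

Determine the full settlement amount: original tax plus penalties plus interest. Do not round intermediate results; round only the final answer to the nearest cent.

€10,617.98

Failure-to-file penalty: 8% × €8,865.00 = €709.20
Failure-to-pay penalty: 6 × 1.25% × €8,865.00 = €664.88…
Interest (8.4%/yr ÷ 12 = 0.7%/month): €8,865.00 × ((1 + 0.007)^6 − 1) = €378.9069…
Total = €8,865.00 + €1,374.0750 + €378.9069… = €10,617.98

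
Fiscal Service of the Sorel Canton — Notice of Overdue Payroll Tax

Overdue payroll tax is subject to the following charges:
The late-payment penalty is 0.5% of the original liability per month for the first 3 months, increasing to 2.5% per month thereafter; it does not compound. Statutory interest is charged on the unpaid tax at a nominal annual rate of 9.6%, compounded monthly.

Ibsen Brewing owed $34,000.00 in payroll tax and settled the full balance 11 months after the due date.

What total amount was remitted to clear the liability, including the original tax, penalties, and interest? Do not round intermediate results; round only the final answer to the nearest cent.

$44,424.60

Penalty, months 1–3: 3 × 0.5% × $34,000.00 = $510.00
Penalty, months 4–11: 8 × 2.5% × $34,000.00 = $6,800.00
Interest (9.6%/yr ÷ 12 = 0.8%/month): $34,000.00 × ((1 + 0.008)^11 − 1) = $3,114.5988…
Total = $34,000.00 + $7,310.0000 + $3,114.5988… = $44,424.60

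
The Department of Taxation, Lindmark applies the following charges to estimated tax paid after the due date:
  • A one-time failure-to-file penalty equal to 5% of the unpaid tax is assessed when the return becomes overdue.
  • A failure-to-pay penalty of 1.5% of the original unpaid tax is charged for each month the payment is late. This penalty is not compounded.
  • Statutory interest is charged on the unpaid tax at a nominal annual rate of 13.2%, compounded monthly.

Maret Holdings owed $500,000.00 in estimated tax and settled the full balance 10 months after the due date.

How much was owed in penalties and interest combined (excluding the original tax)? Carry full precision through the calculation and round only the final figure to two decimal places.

Failure-to-file penalty: 5% × $500,000.00 = $25,000.00
Failure-to-pay penalty = 1.5% × $500,000.00 × 10 mo = $75,000.00
Interest (13.2%/yr ÷ 12 = 1.1%/month): $500,000.00 × ((1 + 0.011)^10 − 1) = $57,803.9178…
Penalties + interest = $100,000.0000 + $57,803.9178… = $157,803.92

$157,803.92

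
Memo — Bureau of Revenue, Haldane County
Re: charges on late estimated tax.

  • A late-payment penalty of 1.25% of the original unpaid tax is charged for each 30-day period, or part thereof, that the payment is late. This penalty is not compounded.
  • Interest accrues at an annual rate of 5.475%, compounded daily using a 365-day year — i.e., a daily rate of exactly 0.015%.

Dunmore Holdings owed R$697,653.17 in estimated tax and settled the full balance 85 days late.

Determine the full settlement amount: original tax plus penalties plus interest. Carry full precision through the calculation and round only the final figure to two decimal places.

Penalty periods: ⌈85/30⌉ = 3; penalty = 3 × 1.25% × R$697,653.17 = R$26,161.99…
Interest: R$697,653.17 × ((1 + 0.00015)^85 − 1) = R$697,653.17 × 0.01283066… = R$8,951.3502…
Total = R$697,653.17 + R$26,161.9939… + R$8,951.3502… = R$732,766.51

R$732,766.51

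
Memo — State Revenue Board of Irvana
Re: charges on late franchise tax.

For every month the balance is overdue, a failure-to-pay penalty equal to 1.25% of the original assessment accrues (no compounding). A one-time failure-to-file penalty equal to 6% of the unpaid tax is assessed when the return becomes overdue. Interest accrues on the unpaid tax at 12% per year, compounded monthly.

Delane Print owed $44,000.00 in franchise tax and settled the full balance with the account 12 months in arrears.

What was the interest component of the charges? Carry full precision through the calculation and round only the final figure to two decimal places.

$5,580.30

Interest (12%/yr ÷ 12 = 1%/month): $44,000.00 × ((1 + 0.01)^12 − 1) = $5,580.3013…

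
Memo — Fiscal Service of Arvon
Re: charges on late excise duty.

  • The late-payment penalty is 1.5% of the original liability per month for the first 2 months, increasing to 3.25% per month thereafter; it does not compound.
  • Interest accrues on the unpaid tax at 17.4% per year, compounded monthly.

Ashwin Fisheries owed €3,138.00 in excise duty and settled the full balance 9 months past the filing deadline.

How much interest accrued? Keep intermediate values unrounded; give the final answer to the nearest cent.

Interest (17.4%/yr ÷ 12 = 1.45%/month): €3,138.00 × ((1 + 0.0145)^9 − 1) = €434.0818…

€434.08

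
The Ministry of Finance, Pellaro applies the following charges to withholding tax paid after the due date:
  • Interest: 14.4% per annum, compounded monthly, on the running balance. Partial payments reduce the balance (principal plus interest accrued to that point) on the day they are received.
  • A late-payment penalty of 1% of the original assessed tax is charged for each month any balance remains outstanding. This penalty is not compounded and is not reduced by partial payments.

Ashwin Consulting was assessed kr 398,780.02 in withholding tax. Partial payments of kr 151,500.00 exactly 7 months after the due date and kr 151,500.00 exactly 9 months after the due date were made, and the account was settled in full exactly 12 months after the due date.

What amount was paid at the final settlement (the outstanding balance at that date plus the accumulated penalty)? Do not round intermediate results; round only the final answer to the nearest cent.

Monthly rate = 14.4% ÷ 12 = 1.2%
Balance at month 7: kr 398,780.0200 × (1 + 0.012)^7 = kr 433,507.8622…
After kr 151,500.00 payment: kr 433,507.8622… − kr 151,500.00 = kr 282,007.8622…
Balance at month 9: kr 282,007.8622… × (1 + 0.012)^2 = kr 288,816.6600…
After kr 151,500.00 payment: kr 288,816.6600… − kr 151,500.00 = kr 137,316.6600…
Balance at month 12: kr 137,316.6600… × (1 + 0.012)^3 = kr 142,319.6179…
Penalty: 12 × 1% × kr 398,780.02 = kr 47,853.60…
Final settlement = outstanding balance + penalty = kr 142,319.6179… + kr 47,853.60… = kr 190,173.22

kr 190,173.22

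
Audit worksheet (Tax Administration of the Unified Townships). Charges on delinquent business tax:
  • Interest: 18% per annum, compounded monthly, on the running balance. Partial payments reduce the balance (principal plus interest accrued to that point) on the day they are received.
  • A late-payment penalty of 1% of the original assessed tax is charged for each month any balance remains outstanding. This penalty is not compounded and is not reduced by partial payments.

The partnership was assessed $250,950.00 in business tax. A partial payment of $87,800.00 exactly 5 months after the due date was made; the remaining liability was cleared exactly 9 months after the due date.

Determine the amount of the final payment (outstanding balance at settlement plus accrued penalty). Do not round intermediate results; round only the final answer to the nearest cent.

Monthly rate = 18% ÷ 12 = 1.5%
Balance at month 5: $250,950.0000 × (1 + 0.015)^5 = $270,344.4208…
After $87,800.00 payment: $270,344.4208… − $87,800.00 = $182,544.4208…
Balance at month 9: $182,544.4208… × (1 + 0.015)^4 = $193,745.9946…
Penalty: 9 × 1% × $250,950.00 = $22,585.50
Final settlement = outstanding balance + penalty = $193,745.9946… + $22,585.50 = $216,331.49

$216,331.49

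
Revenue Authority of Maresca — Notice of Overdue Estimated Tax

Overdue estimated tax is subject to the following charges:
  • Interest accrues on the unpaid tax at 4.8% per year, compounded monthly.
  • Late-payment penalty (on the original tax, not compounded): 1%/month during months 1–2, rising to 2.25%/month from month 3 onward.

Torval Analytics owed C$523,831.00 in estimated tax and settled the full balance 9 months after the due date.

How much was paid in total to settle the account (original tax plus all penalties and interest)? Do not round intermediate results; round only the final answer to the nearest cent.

Penalty, months 1–2: 2 × 1% × C$523,831.00 = C$10,476.62
Penalty, months 3–9: 7 × 2.25% × C$523,831.00 = C$82,503.38…
Interest (4.8%/yr ÷ 12 = 0.4%/month): C$523,831.00 × ((1 + 0.004)^9 − 1) = C$19,162.4757…
Total = C$523,831.00 + C$92,980.0025 + C$19,162.4757… = C$635,973.48

C$635,973.48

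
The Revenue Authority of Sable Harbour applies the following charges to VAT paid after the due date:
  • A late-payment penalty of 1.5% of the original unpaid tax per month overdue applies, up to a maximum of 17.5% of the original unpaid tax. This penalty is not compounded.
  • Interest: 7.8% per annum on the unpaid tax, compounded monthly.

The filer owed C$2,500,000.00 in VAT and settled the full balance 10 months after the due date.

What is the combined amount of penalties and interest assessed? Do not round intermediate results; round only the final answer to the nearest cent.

C$542,336.46

Penalty: 10 × 1.5% × C$2,500,000.00 = C$375,000.00 (below the 17.5% cap of C$437,500.00)
Interest (7.8%/yr ÷ 12 = 0.65%/month): C$2,500,000.00 × ((1 + 0.0065)^10 − 1) = C$167,336.4570…
Penalties + interest = C$375,000.0000 + C$167,336.4570… = C$542,336.46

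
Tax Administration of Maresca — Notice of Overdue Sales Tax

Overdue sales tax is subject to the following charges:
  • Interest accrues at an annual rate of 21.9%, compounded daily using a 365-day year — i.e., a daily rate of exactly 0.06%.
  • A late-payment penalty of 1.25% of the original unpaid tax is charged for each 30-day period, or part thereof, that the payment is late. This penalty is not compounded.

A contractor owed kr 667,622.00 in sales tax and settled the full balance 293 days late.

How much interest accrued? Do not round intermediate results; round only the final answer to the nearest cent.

Interest: kr 667,622.00 × ((1 + 0.0006)^293 − 1) = kr 667,622.00 × 0.19213675… = kr 128,274.7180…

kr 128,274.72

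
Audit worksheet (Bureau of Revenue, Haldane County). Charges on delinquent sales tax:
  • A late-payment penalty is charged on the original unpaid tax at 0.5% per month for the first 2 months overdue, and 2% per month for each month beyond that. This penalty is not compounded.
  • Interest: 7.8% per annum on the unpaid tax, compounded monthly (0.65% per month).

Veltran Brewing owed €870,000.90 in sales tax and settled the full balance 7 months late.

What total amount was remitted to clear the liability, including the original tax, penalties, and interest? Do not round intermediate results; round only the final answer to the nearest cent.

Penalty, months 1–2: 2 × 0.5% × €870,000.90 = €8,700.01…
Penalty, months 3–7: 5 × 2% × €870,000.90 = €87,000.09
Interest: €870,000.90 × ((1 + 0.0065)^7 − 1) = €870,000.90 × 0.0463969… = €40,365.3662…
Total = €870,000.90 + €95,700.0990 + €40,365.3662… = €1,006,066.37

€1,006,066.37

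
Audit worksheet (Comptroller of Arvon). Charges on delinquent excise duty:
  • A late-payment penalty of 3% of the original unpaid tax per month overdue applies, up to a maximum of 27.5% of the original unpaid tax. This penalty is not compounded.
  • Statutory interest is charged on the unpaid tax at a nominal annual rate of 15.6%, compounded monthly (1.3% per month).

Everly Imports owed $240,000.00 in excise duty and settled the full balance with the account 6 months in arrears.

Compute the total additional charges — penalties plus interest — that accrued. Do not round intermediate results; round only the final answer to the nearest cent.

$62,539.05

Penalty: 6 × 3% × $240,000.00 = $43,200.00 (below the 27.5% cap of $66,000.00)
Interest: $240,000.00 × ((1 + 0.013)^6 − 1) = $240,000.00 × 0.0805794… = $19,339.0490…
Penalties + interest = $43,200.0000 + $19,339.0490… = $62,539.05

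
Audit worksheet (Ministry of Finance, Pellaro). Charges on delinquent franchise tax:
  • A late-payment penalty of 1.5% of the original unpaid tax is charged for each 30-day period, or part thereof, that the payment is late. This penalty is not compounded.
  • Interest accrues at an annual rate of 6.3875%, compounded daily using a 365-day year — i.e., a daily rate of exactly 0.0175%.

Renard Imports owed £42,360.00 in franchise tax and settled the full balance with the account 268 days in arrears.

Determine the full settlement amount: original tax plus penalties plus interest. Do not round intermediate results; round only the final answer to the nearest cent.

Penalty periods: ⌈268/30⌉ = 9; penalty = 9 × 1.5% × £42,360.00 = £5,718.60
Interest: £42,360.00 × ((1 + 0.000175)^268 − 1) = £42,360.00 × 0.04801290… = £2,033.8265…
Total = £42,360.00 + £5,718.6000 + £2,033.8265… = £50,112.43

£50,112.43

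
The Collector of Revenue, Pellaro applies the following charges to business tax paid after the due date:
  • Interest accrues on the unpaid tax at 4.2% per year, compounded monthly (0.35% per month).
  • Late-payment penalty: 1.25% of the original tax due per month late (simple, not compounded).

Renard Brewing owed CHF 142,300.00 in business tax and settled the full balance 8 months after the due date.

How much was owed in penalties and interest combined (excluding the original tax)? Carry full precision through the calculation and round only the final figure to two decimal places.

Late-payment penalty = 1.25% × CHF 142,300.00 × 8 mo = CHF 14,230.00
Interest: CHF 142,300.00 × ((1 + 0.0035)^8 − 1) = CHF 142,300.00 × 0.0283454… = CHF 4,033.5521…
Penalties + interest = CHF 14,230.0000 + CHF 4,033.5521… = CHF 18,263.55

CHF 18,263.55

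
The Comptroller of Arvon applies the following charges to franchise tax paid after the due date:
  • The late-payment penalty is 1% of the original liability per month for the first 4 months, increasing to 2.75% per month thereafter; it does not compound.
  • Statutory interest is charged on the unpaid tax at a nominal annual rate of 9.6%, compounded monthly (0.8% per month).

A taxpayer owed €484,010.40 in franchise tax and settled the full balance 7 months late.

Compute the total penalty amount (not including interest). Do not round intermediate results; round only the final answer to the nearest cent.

Penalty, months 1–4: 4 × 1% × €484,010.40 = €19,360.42…
Penalty, months 5–7: 3 × 2.75% × €484,010.40 = €39,930.86…
Total penalty = €19,360.42… + €39,930.86… = €59,291.27

€59,291.27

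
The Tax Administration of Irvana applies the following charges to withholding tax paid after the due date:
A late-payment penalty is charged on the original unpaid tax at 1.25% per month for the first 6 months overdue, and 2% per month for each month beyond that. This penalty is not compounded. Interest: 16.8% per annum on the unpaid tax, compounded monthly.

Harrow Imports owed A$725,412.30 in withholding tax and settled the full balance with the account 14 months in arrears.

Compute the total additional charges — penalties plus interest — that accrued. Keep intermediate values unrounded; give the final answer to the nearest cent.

Penalty, months 1–6: 6 × 1.25% × A$725,412.30 = A$54,405.92…
Penalty, months 7–14: 8 × 2% × A$725,412.30 = A$116,065.97…
Interest (16.8%/yr ÷ 12 = 1.4%/month): A$725,412.30 × ((1 + 0.014)^14 − 1) = A$155,872.5110…
Penalties + interest = A$170,471.8905 + A$155,872.5110… = A$326,344.40

A$326,344.40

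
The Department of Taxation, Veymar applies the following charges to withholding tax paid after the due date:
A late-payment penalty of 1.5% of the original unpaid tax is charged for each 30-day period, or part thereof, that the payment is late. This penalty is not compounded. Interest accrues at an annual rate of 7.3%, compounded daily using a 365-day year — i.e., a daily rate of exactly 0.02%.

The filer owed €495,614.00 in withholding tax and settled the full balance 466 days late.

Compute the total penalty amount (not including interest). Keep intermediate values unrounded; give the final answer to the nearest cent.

Penalty periods: ⌈466/30⌉ = 16; penalty = 16 × 1.5% × €495,614.00 = €118,947.36

€118,947.36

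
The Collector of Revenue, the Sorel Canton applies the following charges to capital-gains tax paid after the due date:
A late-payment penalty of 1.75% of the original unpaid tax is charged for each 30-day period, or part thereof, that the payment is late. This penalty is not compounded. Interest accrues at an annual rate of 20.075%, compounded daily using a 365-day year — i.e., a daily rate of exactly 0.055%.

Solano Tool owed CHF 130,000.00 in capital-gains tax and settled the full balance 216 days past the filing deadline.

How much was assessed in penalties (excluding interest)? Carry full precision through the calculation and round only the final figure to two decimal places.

Penalty periods: ⌈216/30⌉ = 8; penalty = 8 × 1.75% × CHF 130,000.00 = CHF 18,200.00

CHF 18,200.00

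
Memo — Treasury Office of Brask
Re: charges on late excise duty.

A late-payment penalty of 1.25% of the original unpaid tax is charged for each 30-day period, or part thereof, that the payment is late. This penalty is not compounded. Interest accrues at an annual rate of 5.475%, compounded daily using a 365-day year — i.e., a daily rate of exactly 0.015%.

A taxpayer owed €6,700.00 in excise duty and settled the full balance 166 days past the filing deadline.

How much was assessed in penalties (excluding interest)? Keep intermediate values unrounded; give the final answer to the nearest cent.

€502.50

Penalty periods: ⌈166/30⌉ = 6; penalty = 6 × 1.25% × €6,700.00 = €502.50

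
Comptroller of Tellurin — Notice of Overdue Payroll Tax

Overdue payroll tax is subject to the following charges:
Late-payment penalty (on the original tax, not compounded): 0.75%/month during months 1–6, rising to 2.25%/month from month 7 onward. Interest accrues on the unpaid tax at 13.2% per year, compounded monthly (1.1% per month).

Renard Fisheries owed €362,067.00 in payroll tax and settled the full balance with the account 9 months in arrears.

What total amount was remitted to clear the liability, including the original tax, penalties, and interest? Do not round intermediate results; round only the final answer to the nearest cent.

Penalty, months 1–6: 6 × 0.75% × €362,067.00 = €16,293.02…
Penalty, months 7–9: 3 × 2.25% × €362,067.00 = €24,439.52…
Interest: €362,067.00 × ((1 + 0.011)^9 − 1) = €362,067.00 × 0.1034697… = €37,462.9527…
Total = €362,067.00 + €40,732.5375 + €37,462.9527… = €440,262.49

€440,262.49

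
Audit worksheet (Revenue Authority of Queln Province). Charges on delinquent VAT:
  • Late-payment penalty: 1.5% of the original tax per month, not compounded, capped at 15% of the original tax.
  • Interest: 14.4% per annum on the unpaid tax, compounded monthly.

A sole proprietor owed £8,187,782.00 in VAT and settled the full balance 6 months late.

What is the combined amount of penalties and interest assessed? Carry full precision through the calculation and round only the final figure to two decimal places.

£1,344,391.82

Penalty: 6 × 1.5% × £8,187,782.00 = £736,900.38 (below the 15% cap of £1,228,167.30)
Interest (14.4%/yr ÷ 12 = 1.2%/month): £8,187,782.00 × ((1 + 0.012)^6 − 1) = £607,491.4418…
Penalties + interest = £736,900.3800 + £607,491.4418… = £1,344,391.82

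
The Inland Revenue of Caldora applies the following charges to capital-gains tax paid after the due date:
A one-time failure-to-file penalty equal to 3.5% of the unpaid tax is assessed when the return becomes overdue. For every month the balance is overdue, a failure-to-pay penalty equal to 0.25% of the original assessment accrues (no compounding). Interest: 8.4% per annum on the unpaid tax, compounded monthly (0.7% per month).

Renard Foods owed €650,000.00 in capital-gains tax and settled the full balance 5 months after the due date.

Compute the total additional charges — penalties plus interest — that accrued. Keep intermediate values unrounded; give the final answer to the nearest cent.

Failure-to-file penalty: 3.5% × €650,000.00 = €22,750.00
Failure-to-pay penalty = 0.25% × €650,000.00 × 5 mo = €8,125.00
Interest: €650,000.00 × ((1 + 0.007)^5 − 1) = €650,000.00 × 0.0354934… = €23,070.7373…
Penalties + interest = €30,875.0000 + €23,070.7373… = €53,945.74

€53,945.74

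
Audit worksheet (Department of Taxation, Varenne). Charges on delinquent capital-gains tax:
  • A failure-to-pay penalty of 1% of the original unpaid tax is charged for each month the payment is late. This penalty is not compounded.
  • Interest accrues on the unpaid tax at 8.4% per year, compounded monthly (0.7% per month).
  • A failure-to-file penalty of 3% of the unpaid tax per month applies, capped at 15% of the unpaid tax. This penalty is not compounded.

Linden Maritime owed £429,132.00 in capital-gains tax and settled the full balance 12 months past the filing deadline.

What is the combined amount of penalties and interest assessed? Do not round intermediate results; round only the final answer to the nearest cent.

Failure-to-file: 12 × 3% × £429,132.00 = £154,487.52, capped at 15% × £429,132.00 = £64,369.80
Failure-to-pay penalty = 1% × £429,132.00 × 12 mo = £51,495.84
Interest: £429,132.00 × ((1 + 0.007)^12 − 1) = £429,132.00 × 0.0873107… = £37,467.7990…
Penalties + interest = £115,865.6400 + £37,467.7990… = £153,333.44

£153,333.44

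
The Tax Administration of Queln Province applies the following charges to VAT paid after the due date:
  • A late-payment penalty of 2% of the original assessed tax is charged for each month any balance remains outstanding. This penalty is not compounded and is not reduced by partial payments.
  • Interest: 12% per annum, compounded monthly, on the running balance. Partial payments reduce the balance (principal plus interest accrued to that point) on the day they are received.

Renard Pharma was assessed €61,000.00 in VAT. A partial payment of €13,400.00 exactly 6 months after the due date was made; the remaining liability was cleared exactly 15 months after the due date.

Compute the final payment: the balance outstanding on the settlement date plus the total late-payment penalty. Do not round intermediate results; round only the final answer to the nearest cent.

€74,463.72

Monthly rate = 12% ÷ 12 = 1%
Balance at month 6: €61,000.0000 × (1 + 0.01)^6 = €64,752.7292…
After €13,400.00 payment: €64,752.7292… − €13,400.00 = €51,352.7292…
Balance at month 15: €51,352.7292… × (1 + 0.01)^9 = €56,163.7236…
Penalty: 15 × 2% × €61,000.00 = €18,300.00
Final settlement = outstanding balance + penalty = €56,163.7236… + €18,300.00 = €74,463.72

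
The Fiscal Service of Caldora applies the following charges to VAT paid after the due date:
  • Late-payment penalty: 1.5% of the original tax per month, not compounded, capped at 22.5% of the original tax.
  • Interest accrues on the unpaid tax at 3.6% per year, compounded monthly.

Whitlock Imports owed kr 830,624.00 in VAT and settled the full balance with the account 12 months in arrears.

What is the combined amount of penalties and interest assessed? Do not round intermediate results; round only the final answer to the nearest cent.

kr 179,913.14

Penalty: 12 × 1.5% × kr 830,624.00 = kr 149,512.32 (below the 22.5% cap of kr 186,890.40)
Interest (3.6%/yr ÷ 12 = 0.3%/month): kr 830,624.00 × ((1 + 0.003)^12 − 1) = kr 30,400.8220…
Penalties + interest = kr 149,512.3200 + kr 30,400.8220… = kr 179,913.14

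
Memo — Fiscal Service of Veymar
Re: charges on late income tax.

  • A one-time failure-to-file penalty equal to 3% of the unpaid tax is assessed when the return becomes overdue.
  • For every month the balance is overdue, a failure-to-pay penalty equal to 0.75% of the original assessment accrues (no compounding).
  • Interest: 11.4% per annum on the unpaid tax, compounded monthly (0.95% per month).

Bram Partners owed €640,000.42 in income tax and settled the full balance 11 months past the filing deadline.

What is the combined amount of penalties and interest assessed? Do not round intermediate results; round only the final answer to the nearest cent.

€142,149.18

Failure-to-file penalty: 3% × €640,000.42 = €19,200.01…
Failure-to-pay penalty = 0.75% × €640,000.42 × 11 mo = €52,800.03…
Interest: €640,000.42 × ((1 + 0.0095)^11 − 1) = €640,000.42 × 0.1096079… = €70,149.1282…
Penalties + interest = €72,000.0473… + €70,149.1282… = €142,149.18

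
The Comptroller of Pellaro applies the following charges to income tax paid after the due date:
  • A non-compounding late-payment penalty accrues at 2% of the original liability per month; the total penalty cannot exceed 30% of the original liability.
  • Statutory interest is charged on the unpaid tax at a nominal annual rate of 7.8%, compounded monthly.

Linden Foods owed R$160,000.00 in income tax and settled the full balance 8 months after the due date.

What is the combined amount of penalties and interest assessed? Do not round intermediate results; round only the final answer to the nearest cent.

R$34,111.76

Penalty: 8 × 2% × R$160,000.00 = R$25,600.00 (below the 30% cap of R$48,000.00)
Interest (7.8%/yr ÷ 12 = 0.65%/month): R$160,000.00 × ((1 + 0.0065)^8 − 1) = R$8,511.7607…
Penalties + interest = R$25,600.0000 + R$8,511.7607… = R$34,111.76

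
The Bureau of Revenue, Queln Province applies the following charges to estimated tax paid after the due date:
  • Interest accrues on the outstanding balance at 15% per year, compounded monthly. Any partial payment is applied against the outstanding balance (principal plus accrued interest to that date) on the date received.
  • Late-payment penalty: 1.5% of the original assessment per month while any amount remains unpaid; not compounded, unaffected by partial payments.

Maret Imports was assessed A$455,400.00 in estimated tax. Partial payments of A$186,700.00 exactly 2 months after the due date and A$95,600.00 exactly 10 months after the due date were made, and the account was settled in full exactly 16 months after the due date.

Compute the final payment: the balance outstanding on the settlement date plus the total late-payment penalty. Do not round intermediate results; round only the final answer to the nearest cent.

Monthly rate = 15% ÷ 12 = 1.25%
Balance at month 2: A$455,400.0000 × (1 + 0.0125)^2 = A$466,856.1563…
After A$186,700.00 payment: A$466,856.1563… − A$186,700.00 = A$280,156.1563…
Balance at month 10: A$280,156.1563… × (1 + 0.0125)^8 = A$309,428.5807…
After A$95,600.00 payment: A$309,428.5807… − A$95,600.00 = A$213,828.5807…
Balance at month 16: A$213,828.5807… × (1 + 0.0125)^6 = A$230,375.3164…
Penalty: 16 × 1.5% × A$455,400.00 = A$109,296.00
Final settlement = outstanding balance + penalty = A$230,375.3164… + A$109,296.00 = A$339,671.32

A$339,671.32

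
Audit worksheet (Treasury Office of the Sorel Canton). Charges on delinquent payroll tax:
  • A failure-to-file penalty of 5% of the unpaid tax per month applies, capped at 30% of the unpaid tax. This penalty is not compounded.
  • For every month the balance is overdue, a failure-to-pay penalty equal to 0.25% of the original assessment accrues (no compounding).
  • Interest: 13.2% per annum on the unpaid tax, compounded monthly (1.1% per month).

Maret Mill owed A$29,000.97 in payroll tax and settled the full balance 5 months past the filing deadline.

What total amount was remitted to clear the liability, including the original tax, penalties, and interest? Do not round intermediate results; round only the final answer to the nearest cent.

Failure-to-file: 5 × 5% × A$29,000.97 = A$7,250.24… (under the 30% cap)
Failure-to-pay penalty: 5 × 0.25% × A$29,000.97 = A$362.51…
Interest: A$29,000.97 × ((1 + 0.011)^5 − 1) = A$29,000.97 × 0.0562234… = A$1,630.5327…
Total = A$29,000.97 + A$7,612.7546… + A$1,630.5327… = A$38,244.26

A$38,244.26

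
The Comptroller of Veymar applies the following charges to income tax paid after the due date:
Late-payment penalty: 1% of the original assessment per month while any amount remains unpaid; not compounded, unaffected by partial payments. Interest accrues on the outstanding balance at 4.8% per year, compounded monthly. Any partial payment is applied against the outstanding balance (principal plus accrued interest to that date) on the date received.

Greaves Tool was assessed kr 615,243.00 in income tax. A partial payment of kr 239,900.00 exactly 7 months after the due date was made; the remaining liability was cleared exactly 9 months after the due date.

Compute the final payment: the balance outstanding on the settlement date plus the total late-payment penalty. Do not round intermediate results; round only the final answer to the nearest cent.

Monthly rate = 4.8% ÷ 12 = 0.4%
Balance at month 7: kr 615,243.0000 × (1 + 0.004)^7 = kr 632,677.9093…
After kr 239,900.00 payment: kr 632,677.9093… − kr 239,900.00 = kr 392,777.9093…
Balance at month 9: kr 392,777.9093… × (1 + 0.004)^2 = kr 395,926.4170…
Penalty: 9 × 1% × kr 615,243.00 = kr 55,371.87
Final settlement = outstanding balance + penalty = kr 395,926.4170… + kr 55,371.87 = kr 451,298.29

kr 451,298.29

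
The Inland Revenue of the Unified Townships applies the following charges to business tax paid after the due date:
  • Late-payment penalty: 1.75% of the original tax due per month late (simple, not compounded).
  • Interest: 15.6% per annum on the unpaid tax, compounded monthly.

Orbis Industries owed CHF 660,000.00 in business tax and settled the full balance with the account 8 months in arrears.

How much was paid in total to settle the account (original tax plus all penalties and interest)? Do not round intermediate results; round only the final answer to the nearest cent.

Late-payment penalty = 1.75% × CHF 660,000.00 × 8 mo = CHF 92,400.00
Interest (15.6%/yr ÷ 12 = 1.3%/month): CHF 660,000.00 × ((1 + 0.013)^8 − 1) = CHF 71,845.6545…
Total = CHF 660,000.00 + CHF 92,400.0000 + CHF 71,845.6545… = CHF 824,245.65

CHF 824,245.65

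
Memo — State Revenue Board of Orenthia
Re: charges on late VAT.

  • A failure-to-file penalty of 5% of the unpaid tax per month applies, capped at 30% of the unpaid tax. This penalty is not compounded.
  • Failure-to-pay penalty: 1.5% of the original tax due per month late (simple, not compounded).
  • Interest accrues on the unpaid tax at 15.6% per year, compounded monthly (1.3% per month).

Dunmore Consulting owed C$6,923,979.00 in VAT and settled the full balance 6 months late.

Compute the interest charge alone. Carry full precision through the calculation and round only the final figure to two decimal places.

Interest: C$6,923,979.00 × ((1 + 0.013)^6 − 1) = C$6,923,979.00 × 0.0805794… = C$557,929.8702…

C$557,929.87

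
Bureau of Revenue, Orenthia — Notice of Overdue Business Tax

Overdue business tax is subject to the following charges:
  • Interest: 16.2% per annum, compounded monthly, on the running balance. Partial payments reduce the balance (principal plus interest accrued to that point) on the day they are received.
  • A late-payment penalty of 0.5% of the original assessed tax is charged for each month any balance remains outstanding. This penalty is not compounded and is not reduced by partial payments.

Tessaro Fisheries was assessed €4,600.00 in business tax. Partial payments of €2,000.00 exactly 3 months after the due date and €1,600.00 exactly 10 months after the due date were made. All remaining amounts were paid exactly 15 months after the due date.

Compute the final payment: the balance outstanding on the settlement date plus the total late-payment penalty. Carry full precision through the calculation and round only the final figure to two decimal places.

Monthly rate = 16.2% ÷ 12 = 1.35%
Balance at month 3: €4,600.0000 × (1 + 0.0135)^3 = €4,788.8264…
After €2,000.00 payment: €4,788.8264… − €2,000.00 = €2,788.8264…
Balance at month 10: €2,788.8264… × (1 + 0.0135)^7 = €3,063.2874…
After €1,600.00 payment: €3,063.2874… − €1,600.00 = €1,463.2874…
Balance at month 15: €1,463.2874… × (1 + 0.0135)^5 = €1,564.7624…
Penalty: 15 × 0.5% × €4,600.00 = €345.00
Final settlement = outstanding balance + penalty = €1,564.7624… + €345.00 = €1,909.76

€1,909.76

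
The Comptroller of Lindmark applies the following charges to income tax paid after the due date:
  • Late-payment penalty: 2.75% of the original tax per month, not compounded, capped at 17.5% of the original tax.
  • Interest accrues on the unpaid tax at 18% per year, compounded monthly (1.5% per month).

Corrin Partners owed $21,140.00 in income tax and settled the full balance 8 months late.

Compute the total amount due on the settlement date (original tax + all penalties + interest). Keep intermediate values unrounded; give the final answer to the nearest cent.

Penalty (uncapped): 8 × 2.75% × $21,140.00 = $4,650.80; cap = 17.5% × $21,140.00 = $3,699.50 → penalty = $3,699.50
Interest: $21,140.00 × ((1 + 0.015)^8 − 1) = $21,140.00 × 0.1264926… = $2,674.0533…
Total = $21,140.00 + $3,699.5000 + $2,674.0533… = $27,513.55

$27,513.55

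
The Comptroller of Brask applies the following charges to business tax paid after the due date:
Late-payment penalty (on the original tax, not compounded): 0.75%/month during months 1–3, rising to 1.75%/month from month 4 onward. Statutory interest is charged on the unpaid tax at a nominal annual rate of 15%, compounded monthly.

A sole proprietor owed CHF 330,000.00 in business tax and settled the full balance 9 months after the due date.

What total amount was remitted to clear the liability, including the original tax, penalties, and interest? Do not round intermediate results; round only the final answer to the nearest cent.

CHF 411,111.42

Penalty, months 1–3: 3 × 0.75% × CHF 330,000.00 = CHF 7,425.00
Penalty, months 4–9: 6 × 1.75% × CHF 330,000.00 = CHF 34,650.00
Interest (15%/yr ÷ 12 = 1.25%/month): CHF 330,000.00 × ((1 + 0.0125)^9 − 1) = CHF 39,036.4186…
Total = CHF 330,000.00 + CHF 42,075.0000 + CHF 39,036.4186… = CHF 411,111.42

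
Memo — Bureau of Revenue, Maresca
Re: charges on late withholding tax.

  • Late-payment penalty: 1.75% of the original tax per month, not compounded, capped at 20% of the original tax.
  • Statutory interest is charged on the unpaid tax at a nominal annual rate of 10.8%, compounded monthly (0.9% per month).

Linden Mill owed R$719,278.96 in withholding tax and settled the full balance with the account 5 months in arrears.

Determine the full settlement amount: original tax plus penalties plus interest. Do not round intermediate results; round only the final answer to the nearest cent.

R$815,171.31

Penalty: 5 × 1.75% × R$719,278.96 = R$62,936.91… (below the 20% cap of R$143,855.79…)
Interest: R$719,278.96 × ((1 + 0.009)^5 − 1) = R$719,278.96 × 0.0458173… = R$32,955.4363…
Total = R$719,278.96 + R$62,936.9090 + R$32,955.4363… = R$815,171.31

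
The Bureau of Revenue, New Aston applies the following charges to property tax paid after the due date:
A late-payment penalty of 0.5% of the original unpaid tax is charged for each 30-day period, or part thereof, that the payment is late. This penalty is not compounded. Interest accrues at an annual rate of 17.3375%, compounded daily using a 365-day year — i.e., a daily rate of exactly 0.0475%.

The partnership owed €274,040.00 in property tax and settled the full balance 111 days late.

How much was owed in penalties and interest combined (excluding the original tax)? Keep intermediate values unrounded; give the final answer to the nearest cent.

Penalty periods: ⌈111/30⌉ = 4; penalty = 4 × 0.5% × €274,040.00 = €5,480.80
Interest: €274,040.00 × ((1 + 0.000475)^111 − 1) = €274,040.00 × 0.05412652… = €14,832.8318…
Penalties + interest = €5,480.8000 + €14,832.8318… = €20,313.63

€20,313.63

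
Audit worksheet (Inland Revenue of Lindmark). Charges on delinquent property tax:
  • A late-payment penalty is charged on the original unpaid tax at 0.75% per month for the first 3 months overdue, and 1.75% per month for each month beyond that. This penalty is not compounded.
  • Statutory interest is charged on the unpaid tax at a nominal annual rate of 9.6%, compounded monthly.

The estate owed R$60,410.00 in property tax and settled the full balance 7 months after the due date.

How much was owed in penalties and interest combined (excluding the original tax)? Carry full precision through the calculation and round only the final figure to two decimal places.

Penalty, months 1–3: 3 × 0.75% × R$60,410.00 = R$1,359.23…
Penalty, months 4–7: 4 × 1.75% × R$60,410.00 = R$4,228.70
Interest (9.6%/yr ÷ 12 = 0.8%/month): R$60,410.00 × ((1 + 0.008)^7 − 1) = R$3,465.2423…
Penalties + interest = R$5,587.9250 + R$3,465.2423… = R$9,053.17

R$9,053.17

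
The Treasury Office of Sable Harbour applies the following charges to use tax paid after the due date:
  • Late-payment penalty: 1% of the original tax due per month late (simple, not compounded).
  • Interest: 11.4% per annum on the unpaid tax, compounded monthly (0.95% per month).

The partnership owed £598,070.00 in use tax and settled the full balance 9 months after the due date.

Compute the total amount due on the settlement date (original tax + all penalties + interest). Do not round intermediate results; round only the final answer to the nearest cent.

Late-payment penalty = 1% × £598,070.00 × 9 mo = £53,826.30
Interest: £598,070.00 × ((1 + 0.0095)^9 − 1) = £598,070.00 × 0.0888221… = £53,121.8068…
Total = £598,070.00 + £53,826.3000 + £53,121.8068… = £705,018.11

£705,018.11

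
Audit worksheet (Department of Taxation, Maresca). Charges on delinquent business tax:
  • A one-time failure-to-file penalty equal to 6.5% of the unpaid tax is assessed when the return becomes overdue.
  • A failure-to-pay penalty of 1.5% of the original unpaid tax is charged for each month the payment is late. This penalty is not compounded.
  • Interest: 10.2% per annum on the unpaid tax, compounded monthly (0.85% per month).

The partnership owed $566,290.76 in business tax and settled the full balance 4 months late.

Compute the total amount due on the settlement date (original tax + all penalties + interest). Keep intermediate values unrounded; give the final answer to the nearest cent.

Failure-to-file penalty: 6.5% × $566,290.76 = $36,808.90…
Failure-to-pay penalty: 4 × 1.5% × $566,290.76 = $33,977.45…
Interest: $566,290.76 × ((1 + 0.0085)^4 − 1) = $566,290.76 × 0.0344360… = $19,500.7669…
Total = $566,290.76 + $70,786.3450 + $19,500.7669… = $656,577.87

$656,577.87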